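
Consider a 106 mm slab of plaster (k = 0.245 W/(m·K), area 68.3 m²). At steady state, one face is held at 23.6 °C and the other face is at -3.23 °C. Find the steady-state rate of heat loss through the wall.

Q = kA·ΔT/L = 0.245 × 68.3 × |23.6 °C − -3.23 °C| / 0.106 = 4240 W

Q = 4.24 kW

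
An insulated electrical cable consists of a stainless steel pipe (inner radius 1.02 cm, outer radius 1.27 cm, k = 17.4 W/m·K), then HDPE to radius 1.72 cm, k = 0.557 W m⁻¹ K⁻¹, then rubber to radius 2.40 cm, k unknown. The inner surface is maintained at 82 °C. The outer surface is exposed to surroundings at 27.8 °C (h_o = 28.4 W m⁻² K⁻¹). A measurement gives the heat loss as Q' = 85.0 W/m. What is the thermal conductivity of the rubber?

k = 0.168 W/m·K

ΣR = ΔT/Q' = |82 − 27.8|/85.0 = 0.6376 m·K/W
Known resistances:
  R'_stainless steel = ln(0.0127/0.0102)/(2πk) = 0.2192/(2π·17.4) = 0.002005 m·K/W
  R'_HDPE = ln(0.0172/0.0127)/(2πk) = 0.3033/(2π·0.557) = 0.08667 m·K/W
  R'_conv,out = 1/(2πr h) = 1/(2π·0.0240·28.4) = 0.2335 m·K/W
R_rubber = ΣR − ΣR_known = 0.6376 − 0.3222 = 0.3154 m·K/W
ln(r₂/r₁)/(2πk) = 0.3154 ⇒ k = 0.3331/(2π·0.3154) = 0.168 W/m·K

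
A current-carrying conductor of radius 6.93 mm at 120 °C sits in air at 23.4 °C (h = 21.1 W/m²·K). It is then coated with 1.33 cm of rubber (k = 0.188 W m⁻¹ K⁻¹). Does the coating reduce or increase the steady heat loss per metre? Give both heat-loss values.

reduces: 88.8 → 75.5 W/m

Critical radius for a cylinder: r_cr = k/h = 0.00891 m = 0.891 cm.
Outer radius after coating: r₂ = 0.00693 + 0.0133 = 0.02023 m.
r₁ < r_cr < r₂: heat loss rises to a maximum at r_cr then falls. Whether the coating helps depends on whether Q(r₂) has dropped back below Q(r₁).
Bare: R = 1/(2πr₁h) = 1.088 m·K/W; Q = 96.6/1.088 = 88.8 W/m.
Coated: R = R_cond + R_conv = 1.280 m·K/W; Q = 96.6/1.280 = 75.5 W/m.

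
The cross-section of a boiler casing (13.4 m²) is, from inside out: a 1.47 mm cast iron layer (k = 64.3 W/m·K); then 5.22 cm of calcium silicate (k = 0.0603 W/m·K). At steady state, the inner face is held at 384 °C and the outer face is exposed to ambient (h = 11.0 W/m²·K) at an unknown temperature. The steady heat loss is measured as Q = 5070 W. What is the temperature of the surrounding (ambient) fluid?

T_out = 22.1 °C

Sum the resistances:
  R_cast iron = L/(kA) = 0.00147/(64.3·13.4) = 1.706×10^-6 K/W
  R_calcium silicate = L/(kA) = 0.0522/(0.0603·13.4) = 0.06460 K/W
  R_conv,out = 1/(hA) = 1/(11.0·13.4) = 0.006784 K/W
ΣR = 0.07139 K/W
ΔT = Q·ΣR = 5070 × 0.07139 = 361.9 K
Heat flows outward, so T_out = T_in − ΔT = 384 − 361.9 = 22.1 °C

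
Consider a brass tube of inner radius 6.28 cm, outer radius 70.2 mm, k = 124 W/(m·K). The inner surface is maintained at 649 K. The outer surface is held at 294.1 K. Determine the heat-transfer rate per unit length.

Q' = 2πk·ΔT/ln(r₂/r₁) = 2π × 124 × 354.9 / ln(0.0702/0.0628) = 2.48×10^6 W/m

Q' = 2.48×10^6 W/m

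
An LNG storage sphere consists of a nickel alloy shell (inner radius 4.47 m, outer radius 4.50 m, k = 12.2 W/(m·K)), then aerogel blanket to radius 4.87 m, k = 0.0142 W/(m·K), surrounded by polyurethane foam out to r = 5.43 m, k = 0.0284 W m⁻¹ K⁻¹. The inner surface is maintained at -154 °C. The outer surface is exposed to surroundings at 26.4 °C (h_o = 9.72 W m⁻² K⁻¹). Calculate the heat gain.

Series thermal resistances, inner to outer:
  R_nickel alloy = (1/4.47 − 1/4.50)/(4πk) = 0.001491/(4π·12.2) = 9.728×10^-6 K/W
  R_aerogel blanket = (1/4.50 − 1/4.87)/(4πk) = 0.01688/(4π·0.0142) = 0.09462 K/W
  R_polyurethane foam = (1/4.87 − 1/5.43)/(4πk) = 0.02118/(4π·0.0284) = 0.05934 K/W
  R_conv,out = 1/(4πr²h) = 1/(4π·5.43²·9.72) = 2.777×10^-4 K/W
ΣR = 9.728×10^-6 + 0.09462 + 0.05934 + 2.777×10^-4 = 0.1542 K/W
Q = ΔT/ΣR = (-154 °C − 26.4 °C)/0.1542 = -1170 W
(Negative Q ⇒ heat flows inward; heat gain = 1170 W.)

Q = 1170 W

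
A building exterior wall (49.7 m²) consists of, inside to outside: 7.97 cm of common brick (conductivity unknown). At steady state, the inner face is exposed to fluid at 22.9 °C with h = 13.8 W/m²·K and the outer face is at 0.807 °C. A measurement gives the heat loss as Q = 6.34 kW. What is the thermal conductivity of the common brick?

k = 0.791 W/m·K

ΣR = ΔT/Q = |22.9 − 0.807|/6340 = 0.003485 K/W
Known resistances:
  R_conv,in = 1/(hA) = 1/(13.8·49.7) = 0.001458 K/W
R_common brick = ΣR − ΣR_known = 0.003485 − 0.001458 = 0.002027 K/W
L/(kA) = 0.002027 ⇒ k = 0.0797/(0.002027·49.7) = 0.791 W/m·K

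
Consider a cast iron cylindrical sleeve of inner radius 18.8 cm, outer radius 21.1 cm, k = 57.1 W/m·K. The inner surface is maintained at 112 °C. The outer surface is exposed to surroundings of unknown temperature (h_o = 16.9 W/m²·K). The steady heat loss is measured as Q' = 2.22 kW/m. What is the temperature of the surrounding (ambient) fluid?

T_out = 12.2 °C

Sum the resistances:
  R'_cast iron = ln(0.211/0.188)/(2πk) = 0.1154/(2π·57.1) = 3.217×10^-4 m·K/W
  R'_conv,out = 1/(2πr h) = 1/(2π·0.211·16.9) = 0.04463 m·K/W
ΣR = 0.04495 m·K/W
ΔT = Q'·ΣR = 2220 × 0.04495 = 99.79 K
Heat flows outward, so T_out = T_in − ΔT = 112 − 99.79 = 12.2 °C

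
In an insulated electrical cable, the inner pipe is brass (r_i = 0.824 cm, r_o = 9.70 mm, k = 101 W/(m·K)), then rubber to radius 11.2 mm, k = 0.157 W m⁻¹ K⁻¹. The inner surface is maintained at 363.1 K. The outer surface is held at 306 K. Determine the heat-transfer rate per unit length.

Q' = 391 W/m

Treat each layer as a resistance in series:
  R'_brass = ln(0.00970/0.00824)/(2πk) = 0.1631/(2π·101) = 2.571×10^-4 m·K/W
  R'_rubber = ln(0.0112/0.00970)/(2πk) = 0.1438/(2π·0.157) = 0.1458 m·K/W
ΣR = 2.571×10^-4 + 0.1458 = 0.1461 m·K/W
Q' = ΔT/ΣR = (363.1 K − 306 K)/0.1461 = 391 W/m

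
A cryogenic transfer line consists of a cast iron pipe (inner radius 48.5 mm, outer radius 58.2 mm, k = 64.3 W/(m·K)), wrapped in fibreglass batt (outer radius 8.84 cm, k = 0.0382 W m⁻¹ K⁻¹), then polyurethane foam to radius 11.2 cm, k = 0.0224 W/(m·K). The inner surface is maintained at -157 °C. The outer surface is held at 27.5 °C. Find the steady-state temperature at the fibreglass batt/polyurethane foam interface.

Resistance network (inner→outer):
  R'_cast iron = ln(0.0582/0.0485)/(2πk) = 0.1823/(2π·64.3) = 4.513×10^-4 m·K/W
  R'_fibreglass batt = ln(0.0884/0.0582)/(2πk) = 0.4180/(2π·0.0382) = 1.741 m·K/W
  R'_polyurethane foam = ln(0.112/0.0884)/(2πk) = 0.2366/(2π·0.0224) = 1.681 m·K/W
ΣR = 4.513×10^-4 + 1.741 + 1.681 = 3.422 m·K/W
Q' = ΔT/ΣR = (-157 °C − 27.5 °C)/3.422 = -53.92 W/m
From the inner boundary to the fibreglass batt/polyurethane foam interface, ΣR_partial = 1.741 m·K/W.
T_interface = T_in − Q'·ΣR_partial = -157 °C − (-53.92)(1.741) = -63.1 °C

T = -63.1 °C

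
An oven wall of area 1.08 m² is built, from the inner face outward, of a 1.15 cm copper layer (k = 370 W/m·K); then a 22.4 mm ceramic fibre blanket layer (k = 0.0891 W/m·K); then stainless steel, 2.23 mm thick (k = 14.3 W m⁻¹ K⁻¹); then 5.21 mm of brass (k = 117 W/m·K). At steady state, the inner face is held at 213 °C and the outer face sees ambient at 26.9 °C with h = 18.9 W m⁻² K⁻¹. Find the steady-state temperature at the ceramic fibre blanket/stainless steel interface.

T = 59.4 °C

Treat each layer as a resistance in series:
  R_copper = L/(kA) = 0.0115/(370·1.08) = 2.878×10^-5 K/W
  R_ceramic fibre blanket = L/(kA) = 0.0224/(0.0891·1.08) = 0.2328 K/W
  R_stainless steel = L/(kA) = 0.00223/(14.3·1.08) = 1.444×10^-4 K/W
  R_brass = L/(kA) = 0.00521/(117·1.08) = 4.123×10^-5 K/W
  R_conv,out = 1/(hA) = 1/(18.9·1.08) = 0.04899 K/W
ΣR = 2.878×10^-5 + 0.2328 + 1.444×10^-4 + 4.123×10^-5 + 0.04899 = 0.2820 K/W
Q = ΔT/ΣR = (213 °C − 26.9 °C)/0.2820 = 659.9 W
From the inner boundary to the ceramic fibre blanket/stainless steel interface, ΣR_partial = 0.2328 K/W.
T_interface = T_in − Q·ΣR_partial = 213 °C − (659.9)(0.2328) = 59.4 °C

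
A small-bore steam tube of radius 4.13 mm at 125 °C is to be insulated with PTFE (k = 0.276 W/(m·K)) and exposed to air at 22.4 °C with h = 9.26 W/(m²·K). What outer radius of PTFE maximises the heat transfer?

For a cylinder, r_cr = k_ins/h = 0.276/9.26 = 0.0298 m = 2.98 cm

r_cr = 2.98 cm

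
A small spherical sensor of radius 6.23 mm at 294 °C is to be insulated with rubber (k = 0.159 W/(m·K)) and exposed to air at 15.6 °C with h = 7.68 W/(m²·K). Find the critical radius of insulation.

r_cr = 4.14 cm

For a sphere, r_cr = 2k_ins/h = 2·0.159/7.68 = 0.0414 m = 4.14 cm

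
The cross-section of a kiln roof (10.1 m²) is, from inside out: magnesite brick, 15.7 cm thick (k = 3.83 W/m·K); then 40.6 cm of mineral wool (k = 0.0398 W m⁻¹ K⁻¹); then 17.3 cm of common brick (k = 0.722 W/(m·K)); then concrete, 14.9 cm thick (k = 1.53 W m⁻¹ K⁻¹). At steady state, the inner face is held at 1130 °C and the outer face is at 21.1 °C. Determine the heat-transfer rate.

Treat each layer as a resistance in series:
  R_magnesite brick = L/(kA) = 0.157/(3.83·10.1) = 0.004059 K/W
  R_mineral wool = L/(kA) = 0.406/(0.0398·10.1) = 1.010 K/W
  R_common brick = L/(kA) = 0.173/(0.722·10.1) = 0.02372 K/W
  R_concrete = L/(kA) = 0.149/(1.53·10.1) = 0.009642 K/W
ΣR = 0.004059 + 1.010 + 0.02372 + 0.009642 = 1.047 K/W
Q = ΔT/ΣR = (1130 °C − 21.1 °C)/1.047 = 1060 W

Q = 1060 W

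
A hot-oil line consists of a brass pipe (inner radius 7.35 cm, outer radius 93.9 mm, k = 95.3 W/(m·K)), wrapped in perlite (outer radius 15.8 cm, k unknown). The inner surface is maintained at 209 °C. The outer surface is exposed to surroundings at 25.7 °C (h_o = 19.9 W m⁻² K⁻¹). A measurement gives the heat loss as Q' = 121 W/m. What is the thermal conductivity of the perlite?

k = 0.0566 W/m·K

ΣR = ΔT/Q' = |209 − 25.7|/121 = 1.515 m·K/W
Known resistances:
  R'_brass = ln(0.0939/0.0735)/(2πk) = 0.2449/(2π·95.3) = 4.091×10^-4 m·K/W
  R'_conv,out = 1/(2πr h) = 1/(2π·0.158·19.9) = 0.05062 m·K/W
R_perlite = ΣR − ΣR_known = 1.515 − 0.05103 = 1.464 m·K/W
ln(r₂/r₁)/(2πk) = 1.464 ⇒ k = 0.5204/(2π·1.464) = 0.0566 W/m·K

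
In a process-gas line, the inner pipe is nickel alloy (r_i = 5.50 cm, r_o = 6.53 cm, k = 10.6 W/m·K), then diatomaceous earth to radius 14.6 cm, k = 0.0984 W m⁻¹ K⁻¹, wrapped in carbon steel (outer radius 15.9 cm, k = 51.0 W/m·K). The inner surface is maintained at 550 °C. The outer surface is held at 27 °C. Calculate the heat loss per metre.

Q' = 401 W/m

Series thermal resistances, inner to outer:
  R'_nickel alloy = ln(0.0653/0.0550)/(2πk) = 0.1717/(2π·10.6) = 0.002577 m·K/W
  R'_diatomaceous earth = ln(0.146/0.0653)/(2πk) = 0.8046/(2π·0.0984) = 1.301 m·K/W
  R'_carbon steel = ln(0.159/0.146)/(2πk) = 0.08530/(2π·51.0) = 2.662×10^-4 m·K/W
ΣR = 0.002577 + 1.301 + 2.662×10^-4 = 1.304 m·K/W
Q' = ΔT/ΣR = (550 °C − 27 °C)/1.304 = 401 W/m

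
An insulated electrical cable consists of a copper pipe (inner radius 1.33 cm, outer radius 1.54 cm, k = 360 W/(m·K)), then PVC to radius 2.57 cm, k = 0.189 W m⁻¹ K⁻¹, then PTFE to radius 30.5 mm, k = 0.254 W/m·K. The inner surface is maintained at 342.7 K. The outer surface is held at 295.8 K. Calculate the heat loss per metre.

Treat each layer as a resistance in series:
  R'_copper = ln(0.0154/0.0133)/(2πk) = 0.1466/(2π·360) = 6.481×10^-5 m·K/W
  R'_PVC = ln(0.0257/0.0154)/(2πk) = 0.5121/(2π·0.189) = 0.4313 m·K/W
  R'_PTFE = ln(0.0305/0.0257)/(2πk) = 0.1712/(2π·0.254) = 0.1073 m·K/W
ΣR = 6.481×10^-5 + 0.4313 + 0.1073 = 0.5387 m·K/W
Q' = ΔT/ΣR = (342.7 K − 295.8 K)/0.5387 = 87.1 W/m

Q' = 87.1 W/m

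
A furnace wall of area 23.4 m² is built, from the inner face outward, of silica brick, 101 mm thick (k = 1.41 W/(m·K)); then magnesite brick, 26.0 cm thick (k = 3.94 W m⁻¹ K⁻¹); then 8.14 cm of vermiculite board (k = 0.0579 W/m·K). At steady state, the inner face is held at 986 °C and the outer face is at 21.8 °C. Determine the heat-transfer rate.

Series thermal resistances, inner to outer:
  R_silica brick = L/(kA) = 0.101/(1.41·23.4) = 0.003061 K/W
  R_magnesite brick = L/(kA) = 0.260/(3.94·23.4) = 0.002820 K/W
  R_vermiculite board = L/(kA) = 0.0814/(0.0579·23.4) = 0.06008 K/W
ΣR = 0.003061 + 0.002820 + 0.06008 = 0.06596 K/W
Q = ΔT/ΣR = (986 °C − 21.8 °C)/0.06596 = 14600 W

Q = 14600 W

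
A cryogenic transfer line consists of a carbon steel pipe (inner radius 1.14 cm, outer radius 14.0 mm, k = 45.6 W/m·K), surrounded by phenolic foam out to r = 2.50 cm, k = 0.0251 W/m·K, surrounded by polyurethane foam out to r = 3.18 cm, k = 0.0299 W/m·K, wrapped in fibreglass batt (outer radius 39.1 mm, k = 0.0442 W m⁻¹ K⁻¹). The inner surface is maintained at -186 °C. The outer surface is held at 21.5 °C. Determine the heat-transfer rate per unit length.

Treat each layer as a resistance in series:
  R'_carbon steel = ln(0.0140/0.0114)/(2πk) = 0.2054/(2π·45.6) = 7.170×10^-4 m·K/W
  R'_phenolic foam = ln(0.0250/0.0140)/(2πk) = 0.5798/(2π·0.0251) = 3.677 m·K/W
  R'_polyurethane foam = ln(0.0318/0.0250)/(2πk) = 0.2406/(2π·0.0299) = 1.281 m·K/W
  R'_fibreglass batt = ln(0.0391/0.0318)/(2πk) = 0.2067/(2π·0.0442) = 0.7441 m·K/W
ΣR = 7.170×10^-4 + 3.677 + 1.281 + 0.7441 = 5.703 m·K/W
Q' = ΔT/ΣR = (-186 °C − 21.5 °C)/5.703 = -36.4 W/m
(Negative Q' ⇒ heat flows inward; heat gain = 36.4 W/m.)

Q' = 36.4 W/m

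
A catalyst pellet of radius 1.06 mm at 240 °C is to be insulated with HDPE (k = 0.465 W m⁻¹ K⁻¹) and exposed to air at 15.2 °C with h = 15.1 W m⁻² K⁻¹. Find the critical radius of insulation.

r_cr = 6.16 cm

For a sphere, r_cr = 2k_ins/h = 2·0.465/15.1 = 0.0616 m = 6.16 cm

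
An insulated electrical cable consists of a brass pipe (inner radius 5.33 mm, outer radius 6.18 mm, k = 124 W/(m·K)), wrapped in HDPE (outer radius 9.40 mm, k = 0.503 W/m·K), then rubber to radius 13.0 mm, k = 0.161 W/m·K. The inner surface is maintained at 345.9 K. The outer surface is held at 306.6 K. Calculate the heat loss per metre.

Series thermal resistances, inner to outer:
  R'_brass = ln(0.00618/0.00533)/(2πk) = 0.1480/(2π·124) = 1.899×10^-4 m·K/W
  R'_HDPE = ln(0.00940/0.00618)/(2πk) = 0.4194/(2π·0.503) = 0.1327 m·K/W
  R'_rubber = ln(0.0130/0.00940)/(2πk) = 0.3242/(2π·0.161) = 0.3205 m·K/W
ΣR = 1.899×10^-4 + 0.1327 + 0.3205 = 0.4534 m·K/W
Q' = ΔT/ΣR = (345.9 K − 306.6 K)/0.4534 = 86.7 W/m

Q' = 86.7 W/m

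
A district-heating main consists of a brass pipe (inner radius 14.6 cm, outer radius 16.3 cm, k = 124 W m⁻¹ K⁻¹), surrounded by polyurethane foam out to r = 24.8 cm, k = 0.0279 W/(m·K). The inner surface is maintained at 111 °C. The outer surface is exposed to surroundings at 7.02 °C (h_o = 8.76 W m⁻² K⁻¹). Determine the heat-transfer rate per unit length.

Treat each layer as a resistance in series:
  R'_brass = ln(0.163/0.146)/(2πk) = 0.1101/(2π·124) = 1.414×10^-4 m·K/W
  R'_polyurethane foam = ln(0.248/0.163)/(2πk) = 0.4197/(2π·0.0279) = 2.394 m·K/W
  R'_conv,out = 1/(2πr h) = 1/(2π·0.248·8.76) = 0.07326 m·K/W
ΣR = 1.414×10^-4 + 2.394 + 0.07326 = 2.467 m·K/W
Q' = ΔT/ΣR = (111 °C − 7.02 °C)/2.467 = 42.1 W/m

Q' = 42.1 W/m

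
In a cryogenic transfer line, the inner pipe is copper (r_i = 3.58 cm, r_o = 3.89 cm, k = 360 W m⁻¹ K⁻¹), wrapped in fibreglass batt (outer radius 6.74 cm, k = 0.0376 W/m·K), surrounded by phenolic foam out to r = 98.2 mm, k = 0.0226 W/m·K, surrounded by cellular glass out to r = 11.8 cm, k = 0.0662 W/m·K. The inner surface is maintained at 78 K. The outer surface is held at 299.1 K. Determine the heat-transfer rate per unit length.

Q' = 40.8 W/m

Treat each layer as a resistance in series:
  R'_copper = ln(0.0389/0.0358)/(2πk) = 0.08305/(2π·360) = 3.671×10^-5 m·K/W
  R'_fibreglass batt = ln(0.0674/0.0389)/(2πk) = 0.5497/(2π·0.0376) = 2.327 m·K/W
  R'_phenolic foam = ln(0.0982/0.0674)/(2πk) = 0.3764/(2π·0.0226) = 2.650 m·K/W
  R'_cellular glass = ln(0.118/0.0982)/(2πk) = 0.1837/(2π·0.0662) = 0.4416 m·K/W
ΣR = 3.671×10^-5 + 2.327 + 2.650 + 0.4416 = 5.419 m·K/W
Q' = ΔT/ΣR = (78 K − 299.1 K)/5.419 = -40.8 W/m
(Negative Q' ⇒ heat flows inward; heat gain = 40.8 W/m.)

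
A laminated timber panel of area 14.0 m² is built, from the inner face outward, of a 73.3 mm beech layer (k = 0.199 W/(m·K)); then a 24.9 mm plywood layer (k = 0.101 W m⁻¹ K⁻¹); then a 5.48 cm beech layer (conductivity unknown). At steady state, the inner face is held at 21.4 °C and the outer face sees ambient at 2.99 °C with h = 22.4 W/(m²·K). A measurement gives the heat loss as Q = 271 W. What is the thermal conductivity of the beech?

k = 0.188 W/m·K

ΣR = ΔT/Q = |21.4 − 2.99|/271 = 0.06793 K/W
Known resistances:
  R_beech = L/(kA) = 0.0733/(0.199·14.0) = 0.02631 K/W
  R_plywood = L/(kA) = 0.0249/(0.101·14.0) = 0.01761 K/W
  R_conv,out = 1/(hA) = 1/(22.4·14.0) = 0.003189 K/W
R_beech = ΣR − ΣR_known = 0.06793 − 0.04711 = 0.02082 K/W
L/(kA) = 0.02082 ⇒ k = 0.0548/(0.02082·14.0) = 0.188 W/m·K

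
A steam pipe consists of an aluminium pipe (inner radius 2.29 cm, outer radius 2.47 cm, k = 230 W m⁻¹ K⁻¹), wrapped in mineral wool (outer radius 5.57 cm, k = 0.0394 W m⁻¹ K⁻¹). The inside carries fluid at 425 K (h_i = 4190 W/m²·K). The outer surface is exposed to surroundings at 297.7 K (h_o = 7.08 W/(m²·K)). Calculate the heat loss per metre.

Series thermal resistances, inner to outer:
  R'_conv,in = 1/(2πr h) = 1/(2π·0.0229·4190) = 0.001659 m·K/W
  R'_aluminium = ln(0.0247/0.0229)/(2πk) = 0.07567/(2π·230) = 5.236×10^-5 m·K/W
  R'_mineral wool = ln(0.0557/0.0247)/(2πk) = 0.8132/(2π·0.0394) = 3.285 m·K/W
  R'_conv,out = 1/(2πr h) = 1/(2π·0.0557·7.08) = 0.4036 m·K/W
ΣR = 0.001659 + 5.236×10^-5 + 3.285 + 0.4036 = 3.690 m·K/W
Q' = ΔT/ΣR = (425 K − 297.7 K)/3.690 = 34.5 W/m

Q' = 34.5 W/m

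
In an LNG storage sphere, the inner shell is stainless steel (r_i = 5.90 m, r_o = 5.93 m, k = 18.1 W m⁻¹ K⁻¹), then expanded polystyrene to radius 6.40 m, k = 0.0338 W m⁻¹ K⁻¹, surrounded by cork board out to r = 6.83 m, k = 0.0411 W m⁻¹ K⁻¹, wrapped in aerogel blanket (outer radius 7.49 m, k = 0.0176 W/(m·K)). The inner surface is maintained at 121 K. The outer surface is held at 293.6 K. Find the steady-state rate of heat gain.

Treat each layer as a resistance in series:
  R_stainless steel = (1/5.90 − 1/5.93)/(4πk) = 8.575×10^-4/(4π·18.1) = 3.770×10^-6 K/W
  R_expanded polystyrene = (1/5.93 − 1/6.40)/(4πk) = 0.01238/(4π·0.0338) = 0.02916 K/W
  R_cork board = (1/6.40 − 1/6.83)/(4πk) = 0.009837/(4π·0.0411) = 0.01905 K/W
  R_aerogel blanket = (1/6.83 − 1/7.49)/(4πk) = 0.01290/(4π·0.0176) = 0.05833 K/W
ΣR = 3.770×10^-6 + 0.02916 + 0.01905 + 0.05833 = 0.1065 K/W
Q = ΔT/ΣR = (121 K − 293.6 K)/0.1065 = -1620 W
(Negative Q ⇒ heat flows inward; heat gain = 1620 W.)

Q = 1620 W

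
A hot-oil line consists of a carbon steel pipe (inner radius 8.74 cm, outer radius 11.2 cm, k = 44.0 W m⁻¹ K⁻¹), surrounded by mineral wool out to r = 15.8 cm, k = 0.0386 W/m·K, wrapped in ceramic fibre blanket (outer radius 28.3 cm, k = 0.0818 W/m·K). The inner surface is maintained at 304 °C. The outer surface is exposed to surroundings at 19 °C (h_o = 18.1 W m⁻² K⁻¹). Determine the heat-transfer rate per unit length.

Resistance network (inner→outer):
  R'_carbon steel = ln(0.112/0.0874)/(2πk) = 0.2480/(2π·44.0) = 8.971×10^-4 m·K/W
  R'_mineral wool = ln(0.158/0.112)/(2πk) = 0.3441/(2π·0.0386) = 1.419 m·K/W
  R'_ceramic fibre blanket = ln(0.283/0.158)/(2πk) = 0.5829/(2π·0.0818) = 1.134 m·K/W
  R'_conv,out = 1/(2πr h) = 1/(2π·0.283·18.1) = 0.03107 m·K/W
ΣR = 8.971×10^-4 + 1.419 + 1.134 + 0.03107 = 2.585 m·K/W
Q' = ΔT/ΣR = (304 °C − 19 °C)/2.585 = 110 W/m

Q' = 110 W/m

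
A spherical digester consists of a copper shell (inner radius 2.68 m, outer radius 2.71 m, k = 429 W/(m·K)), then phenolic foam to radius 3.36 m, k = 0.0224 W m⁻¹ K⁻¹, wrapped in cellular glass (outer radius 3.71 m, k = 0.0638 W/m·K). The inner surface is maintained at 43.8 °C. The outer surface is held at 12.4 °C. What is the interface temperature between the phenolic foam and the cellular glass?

T = 16.2 °C

Resistance network (inner→outer):
  R_copper = (1/2.68 − 1/2.71)/(4πk) = 0.004131/(4π·429) = 7.662×10^-7 K/W
  R_phenolic foam = (1/2.71 − 1/3.36)/(4πk) = 0.07138/(4π·0.0224) = 0.2536 K/W
  R_cellular glass = (1/3.36 − 1/3.71)/(4πk) = 0.02808/(4π·0.0638) = 0.03502 K/W
ΣR = 7.662×10^-7 + 0.2536 + 0.03502 = 0.2886 K/W
Q = ΔT/ΣR = (43.8 °C − 12.4 °C)/0.2886 = 108.8 W
From the inner boundary to the phenolic foam/cellular glass interface, ΣR_partial = 0.2536 K/W.
T_interface = T_in − Q·ΣR_partial = 43.8 °C − (108.8)(0.2536) = 16.2 °C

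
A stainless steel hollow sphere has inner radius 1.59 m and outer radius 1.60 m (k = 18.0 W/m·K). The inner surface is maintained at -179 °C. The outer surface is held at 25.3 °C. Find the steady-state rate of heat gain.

Q = 1.18×10^7 W

Q = 4πk·ΔT/(1/r₁ − 1/r₂) = 4π × 18.0 × 204.3 / (1/1.59 − 1/1.60) = 1.18×10^7 W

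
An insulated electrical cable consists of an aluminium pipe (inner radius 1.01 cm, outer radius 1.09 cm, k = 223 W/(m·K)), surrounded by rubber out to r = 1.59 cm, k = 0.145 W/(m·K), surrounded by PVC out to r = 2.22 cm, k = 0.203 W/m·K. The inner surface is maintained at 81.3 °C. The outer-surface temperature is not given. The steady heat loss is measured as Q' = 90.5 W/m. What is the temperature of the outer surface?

Sum the resistances:
  R'_aluminium = ln(0.0109/0.0101)/(2πk) = 0.07623/(2π·223) = 5.440×10^-5 m·K/W
  R'_rubber = ln(0.0159/0.0109)/(2πk) = 0.3776/(2π·0.145) = 0.4144 m·K/W
  R'_PVC = ln(0.0222/0.0159)/(2πk) = 0.3338/(2π·0.203) = 0.2617 m·K/W
ΣR = 0.6762 m·K/W
ΔT = Q'·ΣR = 90.5 × 0.6762 = 61.20 K
Heat flows outward, so T_out = T_in − ΔT = 81.3 − 61.20 = 20.1 °C

T_out = 20.1 °C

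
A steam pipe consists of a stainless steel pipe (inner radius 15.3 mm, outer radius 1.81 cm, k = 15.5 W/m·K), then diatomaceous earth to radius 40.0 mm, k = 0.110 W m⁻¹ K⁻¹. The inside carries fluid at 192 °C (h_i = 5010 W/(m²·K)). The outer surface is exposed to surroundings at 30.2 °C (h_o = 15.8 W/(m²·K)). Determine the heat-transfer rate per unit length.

Resistance network (inner→outer):
  R'_conv,in = 1/(2πr h) = 1/(2π·0.0153·5010) = 0.002076 m·K/W
  R'_stainless steel = ln(0.0181/0.0153)/(2πk) = 0.1681/(2π·15.5) = 0.001726 m·K/W
  R'_diatomaceous earth = ln(0.0400/0.0181)/(2πk) = 0.7930/(2π·0.110) = 1.147 m·K/W
  R'_conv,out = 1/(2πr h) = 1/(2π·0.0400·15.8) = 0.2518 m·K/W
ΣR = 0.002076 + 0.001726 + 1.147 + 0.2518 = 1.403 m·K/W
Q' = ΔT/ΣR = (192 °C − 30.2 °C)/1.403 = 115 W/m

Q' = 115 W/m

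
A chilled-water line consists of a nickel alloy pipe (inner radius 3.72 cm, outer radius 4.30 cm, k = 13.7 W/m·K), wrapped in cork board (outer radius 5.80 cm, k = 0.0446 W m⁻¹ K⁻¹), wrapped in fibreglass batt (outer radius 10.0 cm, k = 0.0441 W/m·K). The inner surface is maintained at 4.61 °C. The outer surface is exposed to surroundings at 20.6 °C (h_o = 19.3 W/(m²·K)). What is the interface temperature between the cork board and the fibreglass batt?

T = 10.1 °C

Resistance network (inner→outer):
  R'_nickel alloy = ln(0.0430/0.0372)/(2πk) = 0.1449/(2π·13.7) = 0.001683 m·K/W
  R'_cork board = ln(0.0580/0.0430)/(2πk) = 0.2992/(2π·0.0446) = 1.068 m·K/W
  R'_fibreglass batt = ln(0.100/0.0580)/(2πk) = 0.5447/(2π·0.0441) = 1.966 m·K/W
  R'_conv,out = 1/(2πr h) = 1/(2π·0.100·19.3) = 0.08246 m·K/W
ΣR = 0.001683 + 1.068 + 1.966 + 0.08246 = 3.118 m·K/W
Q' = ΔT/ΣR = (4.61 °C − 20.6 °C)/3.118 = -5.128 W/m
From the inner boundary to the cork board/fibreglass batt interface, ΣR_partial = 1.070 m·K/W.
T_interface = T_in − Q'·ΣR_partial = 4.61 °C − (-5.128)(1.070) = 10.1 °C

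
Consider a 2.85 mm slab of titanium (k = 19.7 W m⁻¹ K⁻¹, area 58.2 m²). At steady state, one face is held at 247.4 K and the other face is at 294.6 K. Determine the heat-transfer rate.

Q = 19000 kW

Q = kA·ΔT/L = 19.7 × 58.2 × |247.4 K − 294.6 K| / 0.00285 = 1.90×10^7 W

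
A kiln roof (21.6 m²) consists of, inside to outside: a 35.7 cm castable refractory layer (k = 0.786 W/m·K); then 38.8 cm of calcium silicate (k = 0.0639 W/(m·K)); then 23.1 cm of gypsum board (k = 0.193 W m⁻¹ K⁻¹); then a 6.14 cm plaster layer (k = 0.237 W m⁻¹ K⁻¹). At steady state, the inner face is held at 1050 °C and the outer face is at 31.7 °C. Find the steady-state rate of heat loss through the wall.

Series thermal resistances, inner to outer:
  R_castable refractory = L/(kA) = 0.357/(0.786·21.6) = 0.02103 K/W
  R_calcium silicate = L/(kA) = 0.388/(0.0639·21.6) = 0.2811 K/W
  R_gypsum board = L/(kA) = 0.231/(0.193·21.6) = 0.05541 K/W
  R_plaster = L/(kA) = 0.0614/(0.237·21.6) = 0.01199 K/W
ΣR = 0.02103 + 0.2811 + 0.05541 + 0.01199 = 0.3695 K/W
Q = ΔT/ΣR = (1050 °C − 31.7 °C)/0.3695 = 2760 W

Q = 2760 W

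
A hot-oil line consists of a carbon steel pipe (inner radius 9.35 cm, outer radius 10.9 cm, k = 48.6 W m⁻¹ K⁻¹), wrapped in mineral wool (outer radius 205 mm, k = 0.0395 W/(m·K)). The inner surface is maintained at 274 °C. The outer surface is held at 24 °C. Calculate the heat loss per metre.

Series thermal resistances, inner to outer:
  R'_carbon steel = ln(0.109/0.0935)/(2πk) = 0.1534/(2π·48.6) = 5.023×10^-4 m·K/W
  R'_mineral wool = ln(0.205/0.109)/(2πk) = 0.6317/(2π·0.0395) = 2.545 m·K/W
ΣR = 5.023×10^-4 + 2.545 = 2.546 m·K/W
Q' = ΔT/ΣR = (274 °C − 24 °C)/2.546 = 98.2 W/m

Q' = 98.2 W/m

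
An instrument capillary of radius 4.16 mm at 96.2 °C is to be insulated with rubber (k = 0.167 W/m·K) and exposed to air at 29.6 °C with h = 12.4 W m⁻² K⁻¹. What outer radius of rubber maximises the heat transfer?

For a cylinder, r_cr = k_ins/h = 0.167/12.4 = 0.0135 m = 1.35 cm

r_cr = 1.35 cm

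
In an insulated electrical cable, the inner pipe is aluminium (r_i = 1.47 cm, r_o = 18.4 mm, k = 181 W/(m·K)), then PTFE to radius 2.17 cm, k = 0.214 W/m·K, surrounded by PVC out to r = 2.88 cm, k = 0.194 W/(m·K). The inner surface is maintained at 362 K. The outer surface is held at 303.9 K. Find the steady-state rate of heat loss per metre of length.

Resistance network (inner→outer):
  R'_aluminium = ln(0.0184/0.0147)/(2πk) = 0.2245/(2π·181) = 1.974×10^-4 m·K/W
  R'_PTFE = ln(0.0217/0.0184)/(2πk) = 0.1650/(2π·0.214) = 0.1227 m·K/W
  R'_PVC = ln(0.0288/0.0217)/(2πk) = 0.2831/(2π·0.194) = 0.2322 m·K/W
ΣR = 1.974×10^-4 + 0.1227 + 0.2322 = 0.3551 m·K/W
Q' = ΔT/ΣR = (362 K − 303.9 K)/0.3551 = 164 W/m

Q' = 164 W/m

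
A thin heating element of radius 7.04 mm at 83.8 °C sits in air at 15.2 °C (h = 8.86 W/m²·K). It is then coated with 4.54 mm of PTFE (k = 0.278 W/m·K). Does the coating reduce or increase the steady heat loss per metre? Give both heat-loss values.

increases: 26.9 → 37.4 W/m

Critical radius for a cylinder: r_cr = k/h = 0.0314 m = 3.14 cm.
Outer radius after coating: r₂ = 0.00704 + 0.00454 = 0.01158 m.
Since r₁ < r_cr and r₂ ≤ r_cr, the coating moves toward the maximum at r_cr — heat loss rises.
Bare: R = 1/(2πr₁h) = 2.552 m·K/W; Q = 68.6/2.552 = 26.9 W/m.
Coated: R = R_cond + R_conv = 1.836 m·K/W; Q = 68.6/1.836 = 37.4 W/m.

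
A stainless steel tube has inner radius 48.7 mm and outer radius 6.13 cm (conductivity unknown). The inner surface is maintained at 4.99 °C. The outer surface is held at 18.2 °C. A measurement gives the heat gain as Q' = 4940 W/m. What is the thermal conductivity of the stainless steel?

ΣR = ΔT/Q' = |4.99 − 18.2|/4940 = 0.002674 m·K/W
ln(r₂/r₁)/(2πk) = 0.002674 ⇒ k = 0.2301/(2π·0.002674) = 13.7 W/m·K

k = 13.7 W/m·K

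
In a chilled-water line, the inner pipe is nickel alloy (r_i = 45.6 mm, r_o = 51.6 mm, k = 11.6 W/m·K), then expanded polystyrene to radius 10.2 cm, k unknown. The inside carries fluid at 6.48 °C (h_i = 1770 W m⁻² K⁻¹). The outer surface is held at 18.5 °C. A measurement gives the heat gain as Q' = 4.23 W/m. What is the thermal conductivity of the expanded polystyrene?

ΣR = ΔT/Q' = |6.48 − 18.5|/4.23 = 2.842 m·K/W
Known resistances:
  R'_conv,in = 1/(2πr h) = 1/(2π·0.0456·1770) = 0.001972 m·K/W
  R'_nickel alloy = ln(0.0516/0.0456)/(2πk) = 0.1236/(2π·11.6) = 0.001696 m·K/W
R_expanded polystyrene = ΣR − ΣR_known = 2.842 − 0.003668 = 2.838 m·K/W
ln(r₂/r₁)/(2πk) = 2.838 ⇒ k = 0.6815/(2π·2.838) = 0.0382 W/m·K

k = 0.0382 W/m·K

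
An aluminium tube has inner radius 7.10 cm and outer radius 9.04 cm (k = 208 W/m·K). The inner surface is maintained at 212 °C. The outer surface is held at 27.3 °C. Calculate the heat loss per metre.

Q' = 999 kW/m

Q' = 2πk·ΔT/ln(r₂/r₁) = 2π × 208 × 184.7 / ln(0.0904/0.0710) = 9.99×10^5 W/m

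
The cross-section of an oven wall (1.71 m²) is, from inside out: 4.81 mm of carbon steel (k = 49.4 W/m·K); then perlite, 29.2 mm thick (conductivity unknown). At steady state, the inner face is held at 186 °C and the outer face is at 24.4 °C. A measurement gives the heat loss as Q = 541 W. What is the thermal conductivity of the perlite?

k = 0.0572 W/m·K

ΣR = ΔT/Q = |186 − 24.4|/541 = 0.2987 K/W
Known resistances:
  R_carbon steel = L/(kA) = 0.00481/(49.4·1.71) = 5.694×10^-5 K/W
R_perlite = ΣR − ΣR_known = 0.2987 − 5.694×10^-5 = 0.2986 K/W
L/(kA) = 0.2986 ⇒ k = 0.0292/(0.2986·1.71) = 0.0572 W/m·K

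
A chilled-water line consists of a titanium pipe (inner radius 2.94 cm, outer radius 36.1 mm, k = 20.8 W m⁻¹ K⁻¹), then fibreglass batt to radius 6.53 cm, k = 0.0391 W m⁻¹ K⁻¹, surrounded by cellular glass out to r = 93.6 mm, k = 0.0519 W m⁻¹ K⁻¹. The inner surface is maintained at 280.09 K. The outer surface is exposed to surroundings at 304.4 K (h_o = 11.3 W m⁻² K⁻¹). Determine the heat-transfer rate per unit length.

Q' = 6.63 W/m

Series thermal resistances, inner to outer:
  R'_titanium = ln(0.0361/0.0294)/(2πk) = 0.2053/(2π·20.8) = 0.001571 m·K/W
  R'_fibreglass batt = ln(0.0653/0.0361)/(2πk) = 0.5927/(2π·0.0391) = 2.413 m·K/W
  R'_cellular glass = ln(0.0936/0.0653)/(2πk) = 0.3600/(2π·0.0519) = 1.104 m·K/W
  R'_conv,out = 1/(2πr h) = 1/(2π·0.0936·11.3) = 0.1505 m·K/W
ΣR = 0.001571 + 2.413 + 1.104 + 0.1505 = 3.669 m·K/W
Q' = ΔT/ΣR = (280.09 K − 304.4 K)/3.669 = -6.63 W/m
(Negative Q' ⇒ heat flows inward; heat gain = 6.63 W/m.)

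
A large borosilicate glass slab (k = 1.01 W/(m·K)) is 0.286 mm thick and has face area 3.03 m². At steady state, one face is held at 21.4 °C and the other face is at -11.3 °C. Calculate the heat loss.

Q = kA·ΔT/L = 1.01 × 3.03 × |21.4 °C − -11.3 °C| / 2.86×10^-4 = 3.50×10^5 W

Q = 350 kW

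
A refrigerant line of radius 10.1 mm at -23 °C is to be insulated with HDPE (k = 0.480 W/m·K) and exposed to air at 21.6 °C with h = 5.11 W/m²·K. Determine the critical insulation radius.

For a cylinder, r_cr = k_ins/h = 0.480/5.11 = 0.0939 m = 9.39 cm

r_cr = 9.39 cm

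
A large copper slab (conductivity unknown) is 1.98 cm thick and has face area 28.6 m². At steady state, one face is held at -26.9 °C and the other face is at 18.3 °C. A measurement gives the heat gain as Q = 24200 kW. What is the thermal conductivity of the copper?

k = 371 W/m·K

ΣR = ΔT/Q = |-26.9 − 18.3|/2.42×10^7 = 1.868×10^-6 K/W
L/(kA) = 1.868×10^-6 ⇒ k = 0.0198/(1.868×10^-6·28.6) = 371 W/m·K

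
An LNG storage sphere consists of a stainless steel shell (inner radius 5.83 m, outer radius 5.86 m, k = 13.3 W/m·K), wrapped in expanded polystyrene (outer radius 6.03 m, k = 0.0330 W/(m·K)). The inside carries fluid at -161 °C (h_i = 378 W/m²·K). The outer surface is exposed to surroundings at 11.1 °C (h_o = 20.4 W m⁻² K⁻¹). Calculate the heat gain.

Treat each layer as a resistance in series:
  R_conv,in = 1/(4πr²h) = 1/(4π·5.83²·378) = 6.194×10^-6 K/W
  R_stainless steel = (1/5.83 − 1/5.86)/(4πk) = 8.781×10^-4/(4π·13.3) = 5.254×10^-6 K/W
  R_expanded polystyrene = (1/5.86 − 1/6.03)/(4πk) = 0.004811/(4π·0.0330) = 0.01160 K/W
  R_conv,out = 1/(4πr²h) = 1/(4π·6.03²·20.4) = 1.073×10^-4 K/W
ΣR = 6.194×10^-6 + 5.254×10^-6 + 0.01160 + 1.073×10^-4 = 0.01172 K/W
Q = ΔT/ΣR = (-161 °C − 11.1 °C)/0.01172 = -14700 W
(Negative Q ⇒ heat flows inward; heat gain = 14700 W.)

Q = 14700 W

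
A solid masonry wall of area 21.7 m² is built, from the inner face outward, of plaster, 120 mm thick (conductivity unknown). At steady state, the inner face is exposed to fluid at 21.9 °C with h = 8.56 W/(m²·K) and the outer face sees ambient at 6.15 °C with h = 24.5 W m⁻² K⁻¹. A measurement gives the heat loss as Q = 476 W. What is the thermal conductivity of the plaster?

k = 0.214 W/m·K

ΣR = ΔT/Q = |21.9 − 6.15|/476 = 0.03309 K/W
Known resistances:
  R_conv,in = 1/(hA) = 1/(8.56·21.7) = 0.005384 K/W
  R_conv,out = 1/(hA) = 1/(24.5·21.7) = 0.001881 K/W
R_plaster = ΣR − ΣR_known = 0.03309 − 0.007265 = 0.02583 K/W
L/(kA) = 0.02583 ⇒ k = 0.120/(0.02583·21.7) = 0.214 W/m·K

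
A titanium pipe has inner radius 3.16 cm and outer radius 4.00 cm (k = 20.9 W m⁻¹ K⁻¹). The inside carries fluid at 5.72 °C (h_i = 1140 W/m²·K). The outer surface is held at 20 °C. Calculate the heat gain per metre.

Q' = 2300 W/m

Treat each layer as a resistance in series:
  R'_conv,in = 1/(2πr h) = 1/(2π·0.0316·1140) = 0.004418 m·K/W
  R'_titanium = ln(0.0400/0.0316)/(2πk) = 0.2357/(2π·20.9) = 0.001795 m·K/W
ΣR = 0.004418 + 0.001795 = 0.006213 m·K/W
Q' = ΔT/ΣR = (5.72 °C − 20 °C)/0.006213 = -2300 W/m
(Negative Q' ⇒ heat flows inward; heat gain = 2300 W/m.)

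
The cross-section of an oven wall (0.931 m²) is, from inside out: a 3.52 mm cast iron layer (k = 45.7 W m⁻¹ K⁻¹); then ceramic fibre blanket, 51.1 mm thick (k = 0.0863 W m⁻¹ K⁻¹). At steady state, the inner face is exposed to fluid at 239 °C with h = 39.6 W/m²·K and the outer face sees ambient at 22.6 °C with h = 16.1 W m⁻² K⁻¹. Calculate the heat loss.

Resistance network (inner→outer):
  R_conv,in = 1/(hA) = 1/(39.6·0.931) = 0.02712 K/W
  R_cast iron = L/(kA) = 0.00352/(45.7·0.931) = 8.273×10^-5 K/W
  R_ceramic fibre blanket = L/(kA) = 0.0511/(0.0863·0.931) = 0.6360 K/W
  R_conv,out = 1/(hA) = 1/(16.1·0.931) = 0.06672 K/W
ΣR = 0.02712 + 8.273×10^-5 + 0.6360 + 0.06672 = 0.7299 K/W
Q = ΔT/ΣR = (239 °C − 22.6 °C)/0.7299 = 296 W

Q = 296 W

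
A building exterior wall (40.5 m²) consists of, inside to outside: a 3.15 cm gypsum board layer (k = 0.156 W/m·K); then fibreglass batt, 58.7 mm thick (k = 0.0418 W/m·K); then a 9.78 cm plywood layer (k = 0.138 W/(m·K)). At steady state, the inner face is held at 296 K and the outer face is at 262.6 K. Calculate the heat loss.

Resistance network (inner→outer):
  R_gypsum board = L/(kA) = 0.0315/(0.156·40.5) = 0.004986 K/W
  R_fibreglass batt = L/(kA) = 0.0587/(0.0418·40.5) = 0.03467 K/W
  R_plywood = L/(kA) = 0.0978/(0.138·40.5) = 0.01750 K/W
ΣR = 0.004986 + 0.03467 + 0.01750 = 0.05716 K/W
Q = ΔT/ΣR = (296 K − 262.6 K)/0.05716 = 584 W

Q = 584 W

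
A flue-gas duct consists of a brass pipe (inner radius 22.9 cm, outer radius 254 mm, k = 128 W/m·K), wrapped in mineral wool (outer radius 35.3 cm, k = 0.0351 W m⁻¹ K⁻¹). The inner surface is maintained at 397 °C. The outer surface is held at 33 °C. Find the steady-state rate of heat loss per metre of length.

Resistance network (inner→outer):
  R'_brass = ln(0.254/0.229)/(2πk) = 0.1036/(2π·128) = 1.288×10^-4 m·K/W
  R'_mineral wool = ln(0.353/0.254)/(2πk) = 0.3291/(2π·0.0351) = 1.492 m·K/W
ΣR = 1.288×10^-4 + 1.492 = 1.492 m·K/W
Q' = ΔT/ΣR = (397 °C − 33 °C)/1.492 = 244 W/m

Q' = 244 W/m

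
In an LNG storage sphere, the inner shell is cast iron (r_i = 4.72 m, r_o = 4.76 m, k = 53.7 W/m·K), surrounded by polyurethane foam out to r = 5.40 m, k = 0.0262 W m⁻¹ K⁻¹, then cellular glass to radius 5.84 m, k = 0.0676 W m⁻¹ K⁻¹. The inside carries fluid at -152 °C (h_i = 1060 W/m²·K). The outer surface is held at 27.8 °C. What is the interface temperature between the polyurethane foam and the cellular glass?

T = -4.3 °C

Series thermal resistances, inner to outer:
  R_conv,in = 1/(4πr²h) = 1/(4π·4.72²·1060) = 3.370×10^-6 K/W
  R_cast iron = (1/4.72 − 1/4.76)/(4πk) = 0.001780/(4π·53.7) = 2.638×10^-6 K/W
  R_polyurethane foam = (1/4.76 − 1/5.40)/(4πk) = 0.02490/(4π·0.0262) = 0.07563 K/W
  R_cellular glass = (1/5.40 − 1/5.84)/(4πk) = 0.01395/(4π·0.0676) = 0.01642 K/W
ΣR = 3.370×10^-6 + 2.638×10^-6 + 0.07563 + 0.01642 = 0.09206 K/W
Q = ΔT/ΣR = (-152 °C − 27.8 °C)/0.09206 = -1953 W
From the inner boundary to the polyurethane foam/cellular glass interface, ΣR_partial = 0.07564 K/W.
T_interface = T_in − Q·ΣR_partial = -152 °C − (-1953)(0.07564) = -4.3 °C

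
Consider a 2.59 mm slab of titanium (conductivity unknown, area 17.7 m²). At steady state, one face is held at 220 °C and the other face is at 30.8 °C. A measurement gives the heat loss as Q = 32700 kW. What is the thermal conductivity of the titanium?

ΣR = ΔT/Q = |220 − 30.8|/3.27×10^7 = 5.786×10^-6 K/W
L/(kA) = 5.786×10^-6 ⇒ k = 0.00259/(5.786×10^-6·17.7) = 25.3 W/m·K

k = 25.3 W/m·K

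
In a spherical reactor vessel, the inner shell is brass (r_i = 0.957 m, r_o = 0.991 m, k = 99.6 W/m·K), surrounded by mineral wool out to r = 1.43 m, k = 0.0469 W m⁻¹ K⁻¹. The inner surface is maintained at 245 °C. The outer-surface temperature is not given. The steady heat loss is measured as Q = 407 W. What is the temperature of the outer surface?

T_out = 31.1 °C

Series resistances:
  R_brass = (1/0.957 − 1/0.991)/(4πk) = 0.03585/(4π·99.6) = 2.864×10^-5 K/W
  R_mineral wool = (1/0.991 − 1/1.43)/(4πk) = 0.3098/(4π·0.0469) = 0.5256 K/W
ΣR = 0.5256 K/W
ΔT = Q·ΣR = 407 × 0.5256 = 213.9 K
Heat flows outward, so T_out = T_in − ΔT = 245 − 213.9 = 31.1 °C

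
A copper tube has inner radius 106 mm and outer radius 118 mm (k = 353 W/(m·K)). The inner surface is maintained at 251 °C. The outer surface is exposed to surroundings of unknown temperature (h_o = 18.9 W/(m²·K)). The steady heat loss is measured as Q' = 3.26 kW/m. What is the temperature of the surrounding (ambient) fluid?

Series resistances:
  R'_copper = ln(0.118/0.106)/(2πk) = 0.1072/(2π·353) = 4.835×10^-5 m·K/W
  R'_conv,out = 1/(2πr h) = 1/(2π·0.118·18.9) = 0.07136 m·K/W
ΣR = 0.07141 m·K/W
ΔT = Q'·ΣR = 3260 × 0.07141 = 232.8 K
Heat flows outward, so T_out = T_in − ΔT = 251 − 232.8 = 18.2 °C

T_out = 18.2 °C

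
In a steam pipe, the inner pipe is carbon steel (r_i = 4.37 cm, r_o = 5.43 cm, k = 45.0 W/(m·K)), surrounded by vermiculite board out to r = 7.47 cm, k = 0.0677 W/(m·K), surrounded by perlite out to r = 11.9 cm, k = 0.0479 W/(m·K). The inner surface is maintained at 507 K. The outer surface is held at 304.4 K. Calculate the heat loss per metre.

Q' = 88.2 W/m

Resistance network (inner→outer):
  R'_carbon steel = ln(0.0543/0.0437)/(2πk) = 0.2172/(2π·45.0) = 7.681×10^-4 m·K/W
  R'_vermiculite board = ln(0.0747/0.0543)/(2πk) = 0.3190/(2π·0.0677) = 0.7498 m·K/W
  R'_perlite = ln(0.119/0.0747)/(2πk) = 0.4656/(2π·0.0479) = 1.547 m·K/W
ΣR = 7.681×10^-4 + 0.7498 + 1.547 = 2.298 m·K/W
Q' = ΔT/ΣR = (507 K − 304.4 K)/2.298 = 88.2 W/m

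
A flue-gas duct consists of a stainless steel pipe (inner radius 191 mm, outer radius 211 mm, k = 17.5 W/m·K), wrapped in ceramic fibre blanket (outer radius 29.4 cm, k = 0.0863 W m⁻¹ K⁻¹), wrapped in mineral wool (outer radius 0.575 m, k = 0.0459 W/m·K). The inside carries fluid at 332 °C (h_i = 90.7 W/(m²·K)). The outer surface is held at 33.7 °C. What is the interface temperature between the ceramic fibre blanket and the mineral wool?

Series thermal resistances, inner to outer:
  R'_conv,in = 1/(2πr h) = 1/(2π·0.191·90.7) = 0.009187 m·K/W
  R'_stainless steel = ln(0.211/0.191)/(2πk) = 0.09958/(2π·17.5) = 9.057×10^-4 m·K/W
  R'_ceramic fibre blanket = ln(0.294/0.211)/(2πk) = 0.3317/(2π·0.0863) = 0.6118 m·K/W
  R'_mineral wool = ln(0.575/0.294)/(2πk) = 0.6708/(2π·0.0459) = 2.326 m·K/W
ΣR = 0.009187 + 9.057×10^-4 + 0.6118 + 2.326 = 2.948 m·K/W
Q' = ΔT/ΣR = (332 °C − 33.7 °C)/2.948 = 101.2 W/m
From the inner boundary to the ceramic fibre blanket/mineral wool interface, ΣR_partial = 0.6219 m·K/W.
T_interface = T_in − Q'·ΣR_partial = 332 °C − (101.2)(0.6219) = 269 °C

T = 269 °C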